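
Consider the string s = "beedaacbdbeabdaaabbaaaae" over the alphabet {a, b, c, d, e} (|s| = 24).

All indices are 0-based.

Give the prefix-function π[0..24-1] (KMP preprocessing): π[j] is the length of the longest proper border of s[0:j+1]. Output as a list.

[0, 0, 0, 0, 0, 0, 0, 1, 0, 1, 2, 0, 1, 0, 0, 0, 0, 1, 1, 0, 0, 0, 0, 0]

π[0] = 0
j=1 s[j]='e': π[1]=0 (border '')
j=2 s[j]='e': π[2]=0 (border '')
j=3 s[j]='d': π[3]=0 (border '')
j=4 s[j]='a': π[4]=0 (border '')
j=5 s[j]='a': π[5]=0 (border '')
j=6 s[j]='c': π[6]=0 (border '')
j=7 s[j]='b': π[7]=1 (border 'b')
j=8 s[j]='d': k: 1→0; π[8]=0 (border '')
j=9 s[j]='b': π[9]=1 (border 'b')
j=10 s[j]='e': π[10]=2 (border 'be')
j=11 s[j]='a': k: 2→0; π[11]=0 (border '')
j=12 s[j]='b': π[12]=1 (border 'b')
j=13 s[j]='d': k: 1→0; π[13]=0 (border '')
j=14 s[j]='a': π[14]=0 (border '')
j=15 s[j]='a': π[15]=0 (border '')
j=16 s[j]='a': π[16]=0 (border '')
j=17 s[j]='b': π[17]=1 (border 'b')
j=18 s[j]='b': k: 1→0; π[18]=1 (border 'b')
j=19 s[j]='a': k: 1→0; π[19]=0 (border '')
j=20 s[j]='a': π[20]=0 (border '')
j=21 s[j]='a': π[21]=0 (border '')
j=22 s[j]='a': π[22]=0 (border '')
j=23 s[j]='e': π[23]=0 (border '')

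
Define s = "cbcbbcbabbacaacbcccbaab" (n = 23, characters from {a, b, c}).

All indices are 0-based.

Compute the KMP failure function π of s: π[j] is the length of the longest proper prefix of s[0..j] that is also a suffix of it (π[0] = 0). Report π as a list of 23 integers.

π[0] = 0
j=1 s[j]='b': π[1]=0 (border '')
j=2 s[j]='c': π[2]=1 (border 'c')
j=3 s[j]='b': π[3]=2 (border 'cb')
j=4 s[j]='b': k: 2→0; π[4]=0 (border '')
j=5 s[j]='c': π[5]=1 (border 'c')
j=6 s[j]='b': π[6]=2 (border 'cb')
j=7 s[j]='a': k: 2→0; π[7]=0 (border '')
j=8 s[j]='b': π[8]=0 (border '')
j=9 s[j]='b': π[9]=0 (border '')
j=10 s[j]='a': π[10]=0 (border '')
j=11 s[j]='c': π[11]=1 (border 'c')
j=12 s[j]='a': k: 1→0; π[12]=0 (border '')
j=13 s[j]='a': π[13]=0 (border '')
j=14 s[j]='c': π[14]=1 (border 'c')
j=15 s[j]='b': π[15]=2 (border 'cb')
j=16 s[j]='c': π[16]=3 (border 'cbc')
j=17 s[j]='c': k: 3→1→0; π[17]=1 (border 'c')
j=18 s[j]='c': k: 1→0; π[18]=1 (border 'c')
j=19 s[j]='b': π[19]=2 (border 'cb')
j=20 s[j]='a': k: 2→0; π[20]=0 (border '')
j=21 s[j]='a': π[21]=0 (border '')
j=22 s[j]='b': π[22]=0 (border '')

[0, 0, 1, 2, 0, 1, 2, 0, 0, 0, 0, 1, 0, 0, 1, 2, 3, 1, 1, 2, 0, 0, 0]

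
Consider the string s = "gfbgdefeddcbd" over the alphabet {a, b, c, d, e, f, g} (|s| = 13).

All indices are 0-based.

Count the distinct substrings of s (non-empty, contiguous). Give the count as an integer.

84

rank→(start, suffix):
  0 → (11, 'bd')
  1 → (2, 'bgdefeddcbd')
  2 → (10, 'cbd')
  3 → (12, 'd')
  4 → (9, 'dcbd')
  5 → (8, 'ddcbd')
  6 → (4, 'defeddcbd')
  7 → (7, 'eddcbd')
  8 → (5, 'efeddcbd')
  9 → (1, 'fbgdefeddcbd')
  10 → (6, 'feddcbd')
  11 → (3, 'gdefeddcbd')
  12 → (0, 'gfbgdefeddcbd')

SA = [11, 2, 10, 12, 9, 8, 4, 7, 5, 1, 6, 3, 0]
rank  pair      lcp
   1  s[11:],s[2:]  1  'b'
   2  s[2:],s[10:]  0  ''
   3  s[10:],s[12:]  0  ''
   4  s[12:],s[9:]  1  'd'
   5  s[9:],s[8:]  1  'd'
   6  s[8:],s[4:]  1  'd'
   7  s[4:],s[7:]  0  ''
   8  s[7:],s[5:]  1  'e'
   9  s[5:],s[1:]  0  ''
  10  s[1:],s[6:]  1  'f'
  11  s[6:],s[3:]  0  ''
  12  s[3:],s[0:]  1  'g'

n(n+1)/2 = 13·14/2 = 91
Σ LCP = 0 + 1 + 0 + 0 + 1 + 1 + 1 + 0 + 1 + 0 + 1 + 0 + 1 = 7
distinct = 91 − 7 = 84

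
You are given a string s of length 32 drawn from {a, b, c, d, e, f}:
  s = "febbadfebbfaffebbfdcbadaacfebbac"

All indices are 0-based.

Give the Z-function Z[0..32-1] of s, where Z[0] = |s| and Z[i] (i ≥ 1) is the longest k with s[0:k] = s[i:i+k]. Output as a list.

Z[0]=32
i=1: outside box; Z[1]=0
i=2: outside box; Z[2]=0
i=3: outside box; Z[3]=0
i=4: outside box; Z[4]=0
i=5: outside box; Z[5]=0
i=6: outside box; Z[6]=4 grow→box=[6,10)
i=7: min(r-i=3, Z[1]=0)=0; Z[7]=0
i=8: min(r-i=2, Z[2]=0)=0; Z[8]=0
i=9: min(r-i=1, Z[3]=0)=0; Z[9]=0
i=10: outside box; Z[10]=1 grow→box=[10,11)
i=11: outside box; Z[11]=0
i=12: outside box; Z[12]=1 grow→box=[12,13)
i=13: outside box; Z[13]=4 grow→box=[13,17)
i=14: min(r-i=3, Z[1]=0)=0; Z[14]=0
i=15: min(r-i=2, Z[2]=0)=0; Z[15]=0
i=16: min(r-i=1, Z[3]=0)=0; Z[16]=0
i=17: outside box; Z[17]=1 grow→box=[17,18)
i=18: outside box; Z[18]=0
i=19: outside box; Z[19]=0
i=20: outside box; Z[20]=0
i=21: outside box; Z[21]=0
i=22: outside box; Z[22]=0
i=23: outside box; Z[23]=0
i=24: outside box; Z[24]=0
i=25: outside box; Z[25]=0
i=26: outside box; Z[26]=5 grow→box=[26,31)
i=27: min(r-i=4, Z[1]=0)=0; Z[27]=0
i=28: min(r-i=3, Z[2]=0)=0; Z[28]=0
i=29: min(r-i=2, Z[3]=0)=0; Z[29]=0
i=30: min(r-i=1, Z[4]=0)=0; Z[30]=0
i=31: outside box; Z[31]=0

[32, 0, 0, 0, 0, 0, 4, 0, 0, 0, 1, 0, 1, 4, 0, 0, 0, 1, 0, 0, 0, 0, 0, 0, 0, 0, 5, 0, 0, 0, 0, 0]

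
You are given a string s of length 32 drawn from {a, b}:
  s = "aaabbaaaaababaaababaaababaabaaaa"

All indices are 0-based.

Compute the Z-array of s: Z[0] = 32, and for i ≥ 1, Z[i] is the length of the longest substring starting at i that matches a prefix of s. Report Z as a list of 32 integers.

Z[0]=32
i=1: outside box; Z[1]=2 scan→box=[1,3)
i=2: min(r-i=1, Z[1]=2)=1; Z[2]=1
i=3: outside box; Z[3]=0
i=4: outside box; Z[4]=0
i=5: outside box; Z[5]=3 scan→box=[5,8)
i=6: min(r-i=2, Z[1]=2)=2; Z[6]=3 scan→box=[6,9)
i=7: min(r-i=2, Z[1]=2)=2; Z[7]=4 scan→box=[7,11)
i=8: min(r-i=3, Z[1]=2)=2; Z[8]=2
i=9: min(r-i=2, Z[2]=1)=1; Z[9]=1
i=10: min(r-i=1, Z[3]=0)=0; Z[10]=0
i=11: outside box; Z[11]=1 scan→box=[11,12)
i=12: outside box; Z[12]=0
i=13: outside box; Z[13]=4 scan→box=[13,17)
i=14: min(r-i=3, Z[1]=2)=2; Z[14]=2
i=15: min(r-i=2, Z[2]=1)=1; Z[15]=1
i=16: min(r-i=1, Z[3]=0)=0; Z[16]=0
i=17: outside box; Z[17]=1 scan→box=[17,18)
i=18: outside box; Z[18]=0
i=19: outside box; Z[19]=4 scan→box=[19,23)
i=20: min(r-i=3, Z[1]=2)=2; Z[20]=2
i=21: min(r-i=2, Z[2]=1)=1; Z[21]=1
i=22: min(r-i=1, Z[3]=0)=0; Z[22]=0
i=23: outside box; Z[23]=1 scan→box=[23,24)
i=24: outside box; Z[24]=0
i=25: outside box; Z[25]=2 scan→box=[25,27)
i=26: min(r-i=1, Z[1]=2)=1; Z[26]=1
i=27: outside box; Z[27]=0
i=28: outside box; Z[28]=3 scan→box=[28,31)
i=29: min(r-i=2, Z[1]=2)=2; Z[29]=3 scan→box=[29,32)
i=30: min(r-i=2, Z[1]=2)=2; Z[30]=2
i=31: min(r-i=1, Z[2]=1)=1; Z[31]=1

[32, 2, 1, 0, 0, 3, 3, 4, 2, 1, 0, 1, 0, 4, 2, 1, 0, 1, 0, 4, 2, 1, 0, 1, 0, 2, 1, 0, 3, 3, 2, 1]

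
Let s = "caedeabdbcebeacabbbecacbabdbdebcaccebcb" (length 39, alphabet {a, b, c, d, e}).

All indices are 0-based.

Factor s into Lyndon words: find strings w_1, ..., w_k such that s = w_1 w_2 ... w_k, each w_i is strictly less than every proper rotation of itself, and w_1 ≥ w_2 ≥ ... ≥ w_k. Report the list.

["c", "aede", "abdbcebeac", "abbbecacbabdbdebcaccebcb"]

emit factor 1: 'c' (i=0, period=1)
emit factor 2: 'aede' (i=1, period=4)
emit factor 3: 'abdbcebeac' (i=5, period=10)
emit factor 4: 'abbbecacbabdbdebcaccebcb' (i=15, period=24)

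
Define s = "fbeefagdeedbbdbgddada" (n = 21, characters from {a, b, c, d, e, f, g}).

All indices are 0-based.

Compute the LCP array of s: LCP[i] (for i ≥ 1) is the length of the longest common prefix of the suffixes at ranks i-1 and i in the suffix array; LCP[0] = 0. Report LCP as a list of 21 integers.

sorted suffixes:
  #0 SA[0]=20  'a'
  #1 SA[1]=18  'ada'
  #2 SA[2]=5  'agdeedbbdbgddada'
  #3 SA[3]=11  'bbdbgddada'
  #4 SA[4]=12  'bdbgddada'
  #5 SA[5]=1  'beefagdeedbbdbgddada'
  #6 SA[6]=14  'bgddada'
  #7 SA[7]=19  'da'
  #8 SA[8]=17  'dada'
  #9 SA[9]=10  'dbbdbgddada'
  #10 SA[10]=13  'dbgddada'
  #11 SA[11]=16  'ddada'
  #12 SA[12]=7  'deedbbdbgddada'
  #13 SA[13]=9  'edbbdbgddada'
  #14 SA[14]=8  'eedbbdbgddada'
  #15 SA[15]=2  'eefagdeedbbdbgddada'
  #16 SA[16]=3  'efagdeedbbdbgddada'
  #17 SA[17]=4  'fagdeedbbdbgddada'
  #18 SA[18]=0  'fbeefagdeedbbdbgddada'
  #19 SA[19]=15  'gddada'
  #20 SA[20]=6  'gdeedbbdbgddada'

SA = [20, 18, 5, 11, 12, 1, 14, 19, 17, 10, 13, 16, 7, 9, 8, 2, 3, 4, 0, 15, 6]
rank  pair      lcp
   1  s[20:],s[18:]  1  'a'
   2  s[18:],s[5:]  1  'a'
   3  s[5:],s[11:]  0  ''
   4  s[11:],s[12:]  1  'b'
   5  s[12:],s[1:]  1  'b'
   6  s[1:],s[14:]  1  'b'
   7  s[14:],s[19:]  0  ''
   8  s[19:],s[17:]  2  'da'
   9  s[17:],s[10:]  1  'd'
  10  s[10:],s[13:]  2  'db'
  11  s[13:],s[16:]  1  'd'
  12  s[16:],s[7:]  1  'd'
  13  s[7:],s[9:]  0  ''
  14  s[9:],s[8:]  1  'e'
  15  s[8:],s[2:]  2  'ee'
  16  s[2:],s[3:]  1  'e'
  17  s[3:],s[4:]  0  ''
  18  s[4:],s[0:]  1  'f'
  19  s[0:],s[15:]  0  ''
  20  s[15:],s[6:]  2  'gd'

[0, 1, 1, 0, 1, 1, 1, 0, 2, 1, 2, 1, 1, 0, 1, 2, 1, 0, 1, 0, 2]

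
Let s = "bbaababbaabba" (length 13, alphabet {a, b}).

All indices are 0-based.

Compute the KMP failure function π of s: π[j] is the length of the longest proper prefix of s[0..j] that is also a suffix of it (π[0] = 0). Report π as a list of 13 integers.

[0, 1, 0, 0, 1, 0, 1, 2, 3, 4, 5, 2, 3]

π[0] = 0
j=1 s[j]='b': π[1]=1 (border 'b')
j=2 s[j]='a': k: 1→0; π[2]=0 (border '')
j=3 s[j]='a': π[3]=0 (border '')
j=4 s[j]='b': π[4]=1 (border 'b')
j=5 s[j]='a': k: 1→0; π[5]=0 (border '')
j=6 s[j]='b': π[6]=1 (border 'b')
j=7 s[j]='b': π[7]=2 (border 'bb')
j=8 s[j]='a': π[8]=3 (border 'bba')
j=9 s[j]='a': π[9]=4 (border 'bbaa')
j=10 s[j]='b': π[10]=5 (border 'bbaab')
j=11 s[j]='b': k: 5→1; π[11]=2 (border 'bb')
j=12 s[j]='a': π[12]=3 (border 'bba')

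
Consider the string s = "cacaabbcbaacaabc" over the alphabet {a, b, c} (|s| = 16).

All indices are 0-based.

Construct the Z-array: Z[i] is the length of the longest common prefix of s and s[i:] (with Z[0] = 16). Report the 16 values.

Z[0]=16
i=1: i≥r, start 0; Z[1]=0
i=2: i≥r, start 0; Z[2]=2 extend→box=[2,4)
i=3: min(r-i=1, Z[1]=0)=0; Z[3]=0
i=4: i≥r, start 0; Z[4]=0
i=5: i≥r, start 0; Z[5]=0
i=6: i≥r, start 0; Z[6]=0
i=7: i≥r, start 0; Z[7]=1 extend→box=[7,8)
i=8: i≥r, start 0; Z[8]=0
i=9: i≥r, start 0; Z[9]=0
i=10: i≥r, start 0; Z[10]=0
i=11: i≥r, start 0; Z[11]=2 extend→box=[11,13)
i=12: min(r-i=1, Z[1]=0)=0; Z[12]=0
i=13: i≥r, start 0; Z[13]=0
i=14: i≥r, start 0; Z[14]=0
i=15: i≥r, start 0; Z[15]=1 extend→box=[15,16)

[16, 0, 2, 0, 0, 0, 0, 1, 0, 0, 0, 2, 0, 0, 0, 1]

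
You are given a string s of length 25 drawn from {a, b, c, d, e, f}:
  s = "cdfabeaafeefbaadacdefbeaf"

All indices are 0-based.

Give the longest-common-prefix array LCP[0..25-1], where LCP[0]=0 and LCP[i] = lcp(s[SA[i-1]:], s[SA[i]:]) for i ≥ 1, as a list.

[0, 2, 1, 1, 1, 1, 2, 0, 1, 3, 0, 2, 0, 1, 1, 0, 2, 1, 1, 3, 0, 1, 1, 2, 1]

rank | idx | suffix
   0 |  13 | aadacdefbeaf
   1 |   6 | aafeefbaadacdefbeaf
   2 |   3 | abeaafeefbaadacdefbeaf
   3 |  16 | acdefbeaf
   4 |  14 | adacdefbeaf
   5 |  23 | af
   6 |   7 | afeefbaadacdefbeaf
   7 |  12 | baadacdefbeaf
   8 |   4 | beaafeefbaadacdefbeaf
   9 |  21 | beaf
  10 |  17 | cdefbeaf
  11 |   0 | cdfabeaafeefbaadacdefbeaf
  12 |  15 | dacdefbeaf
  13 |  18 | defbeaf
  14 |   1 | dfabeaafeefbaadacdefbeaf
  15 |   5 | eaafeefbaadacdefbeaf
  16 |  22 | eaf
  17 |   9 | eefbaadacdefbeaf
  18 |  10 | efbaadacdefbeaf
  19 |  19 | efbeaf
  20 |  24 | f
  21 |   2 | fabeaafeefbaadacdefbeaf
  22 |  11 | fbaadacdefbeaf
  23 |  20 | fbeaf
  24 |   8 | feefbaadacdefbeaf

SA = [13, 6, 3, 16, 14, 23, 7, 12, 4, 21, 17, 0, 15, 18, 1, 5, 22, 9, 10, 19, 24, 2, 11, 20, 8]
rank  pair      lcp
   1  s[13:],s[6:]  2  'aa'
   2  s[6:],s[3:]  1  'a'
   3  s[3:],s[16:]  1  'a'
   4  s[16:],s[14:]  1  'a'
   5  s[14:],s[23:]  1  'a'
   6  s[23:],s[7:]  2  'af'
   7  s[7:],s[12:]  0  ''
   8  s[12:],s[4:]  1  'b'
   9  s[4:],s[21:]  3  'bea'
  10  s[21:],s[17:]  0  ''
  11  s[17:],s[0:]  2  'cd'
  12  s[0:],s[15:]  0  ''
  13  s[15:],s[18:]  1  'd'
  14  s[18:],s[1:]  1  'd'
  15  s[1:],s[5:]  0  ''
  16  s[5:],s[22:]  2  'ea'
  17  s[22:],s[9:]  1  'e'
  18  s[9:],s[10:]  1  'e'
  19  s[10:],s[19:]  3  'efb'
  20  s[19:],s[24:]  0  ''
  21  s[24:],s[2:]  1  'f'
  22  s[2:],s[11:]  1  'f'
  23  s[11:],s[20:]  2  'fb'
  24  s[20:],s[8:]  1  'f'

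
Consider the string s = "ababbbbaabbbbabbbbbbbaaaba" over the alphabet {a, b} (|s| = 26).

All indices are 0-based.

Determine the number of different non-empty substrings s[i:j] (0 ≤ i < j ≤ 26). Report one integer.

rank | idx | suffix
   0 |  25 | a
   1 |  21 | aaaba
   2 |  22 | aaba
   3 |   7 | aabbbbabbbbbbbaaaba
   4 |  23 | aba
   5 |   0 | ababbbbaabbbbabbbbbbbaaaba
   6 |   2 | abbbbaabbbbabbbbbbbaaaba
   7 |   8 | abbbbabbbbbbbaaaba
   8 |  13 | abbbbbbbaaaba
   9 |  24 | ba
  10 |  20 | baaaba
  11 |   6 | baabbbbabbbbbbbaaaba
  12 |   1 | babbbbaabbbbabbbbbbbaaaba
  13 |  12 | babbbbbbbaaaba
  14 |  19 | bbaaaba
  15 |   5 | bbaabbbbabbbbbbbaaaba
  16 |  11 | bbabbbbbbbaaaba
  17 |  18 | bbbaaaba
  18 |   4 | bbbaabbbbabbbbbbbaaaba
  19 |  10 | bbbabbbbbbbaaaba
  20 |  17 | bbbbaaaba
  21 |   3 | bbbbaabbbbabbbbbbbaaaba
  22 |   9 | bbbbabbbbbbbaaaba
  23 |  16 | bbbbbaaaba
  24 |  15 | bbbbbbaaaba
  25 |  14 | bbbbbbbaaaba

SA = [25, 21, 22, 7, 23, 0, 2, 8, 13, 24, 20, 6, 1, 12, 19, 5, 11, 18, 4, 10, 17, 3, 9, 16, 15, 14]
rank  pair      lcp
   1  s[25:],s[21:]  1  'a'
   2  s[21:],s[22:]  2  'aa'
   3  s[22:],s[7:]  3  'aab'
   4  s[7:],s[23:]  1  'a'
   5  s[23:],s[0:]  3  'aba'
   6  s[0:],s[2:]  2  'ab'
   7  s[2:],s[8:]  6  'abbbba'
   8  s[8:],s[13:]  5  'abbbb'
   9  s[13:],s[24:]  0  ''
  10  s[24:],s[20:]  2  'ba'
  11  s[20:],s[6:]  3  'baa'
  12  s[6:],s[1:]  2  'ba'
  13  s[1:],s[12:]  6  'babbbb'
  14  s[12:],s[19:]  1  'b'
  15  s[19:],s[5:]  4  'bbaa'
  16  s[5:],s[11:]  3  'bba'
  17  s[11:],s[18:]  2  'bb'
  18  s[18:],s[4:]  5  'bbbaa'
  19  s[4:],s[10:]  4  'bbba'
  20  s[10:],s[17:]  3  'bbb'
  21  s[17:],s[3:]  6  'bbbbaa'
  22  s[3:],s[9:]  5  'bbbba'
  23  s[9:],s[16:]  4  'bbbb'
  24  s[16:],s[15:]  5  'bbbbb'
  25  s[15:],s[14:]  6  'bbbbbb'

n(n+1)/2 = 26·27/2 = 351
Σ LCP = 0 + 1 + 2 + 3 + 1 + 3 + 2 + 6 + 5 + 0 + 2 + 3 + 2 + 6 + 1 + 4 + 3 + 2 + 5 + 4 + 3 + 6 + 5 + 4 + 5 + 6 = 84
distinct = 351 − 84 = 267

267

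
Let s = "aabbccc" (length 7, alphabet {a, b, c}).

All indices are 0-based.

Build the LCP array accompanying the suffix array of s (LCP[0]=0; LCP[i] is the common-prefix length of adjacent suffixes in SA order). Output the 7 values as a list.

sorted suffixes:
  #0 SA[0]=0  'aabbccc'
  #1 SA[1]=1  'abbccc'
  #2 SA[2]=2  'bbccc'
  #3 SA[3]=3  'bccc'
  #4 SA[4]=6  'c'
  #5 SA[5]=5  'cc'
  #6 SA[6]=4  'ccc'

SA = [0, 1, 2, 3, 6, 5, 4]
i: (SA[i-1],SA[i]) lcp shared
  1: (0,1) 1 'a'
  2: (1,2) 0 ''
  3: (2,3) 1 'b'
  4: (3,6) 0 ''
  5: (6,5) 1 'c'
  6: (5,4) 2 'cc'

[0, 1, 0, 1, 0, 1, 2]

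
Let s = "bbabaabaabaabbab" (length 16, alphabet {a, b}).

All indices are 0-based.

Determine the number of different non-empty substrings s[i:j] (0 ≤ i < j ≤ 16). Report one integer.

87

rank | idx | suffix
   0 |   4 | aabaabaabbab
   1 |   7 | aabaabbab
   2 |  10 | aabbab
   3 |  14 | ab
   4 |   2 | abaabaabaabbab
   5 |   5 | abaabaabbab
   6 |   8 | abaabbab
   7 |  11 | abbab
   8 |  15 | b
   9 |   3 | baabaabaabbab
  10 |   6 | baabaabbab
  11 |   9 | baabbab
  12 |  13 | bab
  13 |   1 | babaabaabaabbab
  14 |  12 | bbab
  15 |   0 | bbabaabaabaabbab

SA = [4, 7, 10, 14, 2, 5, 8, 11, 15, 3, 6, 9, 13, 1, 12, 0]
rank  pair      lcp
   1  s[4:],s[7:]  6  'aabaab'
   2  s[7:],s[10:]  3  'aab'
   3  s[10:],s[14:]  1  'a'
   4  s[14:],s[2:]  2  'ab'
   5  s[2:],s[5:]  8  'abaabaab'
   6  s[5:],s[8:]  5  'abaab'
   7  s[8:],s[11:]  2  'ab'
   8  s[11:],s[15:]  0  ''
   9  s[15:],s[3:]  1  'b'
  10  s[3:],s[6:]  7  'baabaab'
  11  s[6:],s[9:]  4  'baab'
  12  s[9:],s[13:]  2  'ba'
  13  s[13:],s[1:]  3  'bab'
  14  s[1:],s[12:]  1  'b'
  15  s[12:],s[0:]  4  'bbab'

n(n+1)/2 = 16·17/2 = 136
Σ LCP = 0 + 6 + 3 + 1 + 2 + 8 + 5 + 2 + 0 + 1 + 7 + 4 + 2 + 3 + 1 + 4 = 49
distinct = 136 − 49 = 87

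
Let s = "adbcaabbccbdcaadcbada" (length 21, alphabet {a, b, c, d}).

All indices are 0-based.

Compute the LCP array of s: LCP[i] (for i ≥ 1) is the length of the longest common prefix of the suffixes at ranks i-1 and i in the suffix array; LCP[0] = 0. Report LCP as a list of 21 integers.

[0, 1, 2, 1, 1, 2, 2, 0, 1, 1, 2, 1, 0, 3, 1, 2, 1, 0, 1, 1, 2]

sorted suffixes:
  #0 SA[0]=20  'a'
  #1 SA[1]=4  'aabbccbdcaadcbada'
  #2 SA[2]=13  'aadcbada'
  #3 SA[3]=5  'abbccbdcaadcbada'
  #4 SA[4]=18  'ada'
  #5 SA[5]=0  'adbcaabbccbdcaadcbada'
  #6 SA[6]=14  'adcbada'
  #7 SA[7]=17  'bada'
  #8 SA[8]=6  'bbccbdcaadcbada'
  #9 SA[9]=2  'bcaabbccbdcaadcbada'
  #10 SA[10]=7  'bccbdcaadcbada'
  #11 SA[11]=10  'bdcaadcbada'
  #12 SA[12]=3  'caabbccbdcaadcbada'
  #13 SA[13]=12  'caadcbada'
  #14 SA[14]=16  'cbada'
  #15 SA[15]=9  'cbdcaadcbada'
  #16 SA[16]=8  'ccbdcaadcbada'
  #17 SA[17]=19  'da'
  #18 SA[18]=1  'dbcaabbccbdcaadcbada'
  #19 SA[19]=11  'dcaadcbada'
  #20 SA[20]=15  'dcbada'

SA = [20, 4, 13, 5, 18, 0, 14, 17, 6, 2, 7, 10, 3, 12, 16, 9, 8, 19, 1, 11, 15]
[i] adj suffixes → lcp
  [1] 20/4 → 1 ('a')
  [2] 4/13 → 2 ('aa')
  [3] 13/5 → 1 ('a')
  [4] 5/18 → 1 ('a')
  [5] 18/0 → 2 ('ad')
  [6] 0/14 → 2 ('ad')
  [7] 14/17 → 0 ('')
  [8] 17/6 → 1 ('b')
  [9] 6/2 → 1 ('b')
  [10] 2/7 → 2 ('bc')
  [11] 7/10 → 1 ('b')
  [12] 10/3 → 0 ('')
  [13] 3/12 → 3 ('caa')
  [14] 12/16 → 1 ('c')
  [15] 16/9 → 2 ('cb')
  [16] 9/8 → 1 ('c')
  [17] 8/19 → 0 ('')
  [18] 19/1 → 1 ('d')
  [19] 1/11 → 1 ('d')
  [20] 11/15 → 2 ('dc')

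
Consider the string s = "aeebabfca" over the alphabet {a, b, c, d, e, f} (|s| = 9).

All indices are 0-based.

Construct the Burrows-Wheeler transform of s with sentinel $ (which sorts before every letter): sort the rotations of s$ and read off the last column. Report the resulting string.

rank  rotation    last
    0  $aeebabfca  a
    1  a$aeebabfc  c
    2  abfca$aeeb  b
    3  aeebabfca$  $
    4  babfca$aee  e
    5  bfca$aeeba  a
    6  ca$aeebabf  f
    7  ebabfca$ae  e
    8  eebabfca$a  a
    9  fca$aeebab  b

acb$eafeab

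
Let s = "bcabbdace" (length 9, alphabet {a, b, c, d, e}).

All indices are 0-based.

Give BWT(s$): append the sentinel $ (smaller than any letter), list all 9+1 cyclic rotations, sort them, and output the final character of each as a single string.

ecda$bbabc

rank  rotation    last
    0  $bcabbdace  e
    1  abbdace$bc  c
    2  ace$bcabbd  d
    3  bbdace$bca  a
    4  bcabbdace$  $
    5  bdace$bcab  b
    6  cabbdace$b  b
    7  ce$bcabbda  a
    8  dace$bcabb  b
    9  e$bcabbdac  c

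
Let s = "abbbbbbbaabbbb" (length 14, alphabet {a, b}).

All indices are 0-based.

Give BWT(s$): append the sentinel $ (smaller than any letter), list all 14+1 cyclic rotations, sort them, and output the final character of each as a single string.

rank  rotation         last
    0  $abbbbbbbaabbbb  b
    1  aabbbb$abbbbbbb  b
    2  abbbb$abbbbbbba  a
    3  abbbbbbbaabbbb$  $
    4  b$abbbbbbbaabbb  b
    5  baabbbb$abbbbbb  b
    6  bb$abbbbbbbaabb  b
    7  bbaabbbb$abbbbb  b
    8  bbb$abbbbbbbaab  b
    9  bbbaabbbb$abbbb  b
   10  bbbb$abbbbbbbaa  a
   11  bbbbaabbbb$abbb  b
   12  bbbbbaabbbb$abb  b
   13  bbbbbbaabbbb$ab  b
   14  bbbbbbbaabbbb$a  a

bba$bbbbbbabbba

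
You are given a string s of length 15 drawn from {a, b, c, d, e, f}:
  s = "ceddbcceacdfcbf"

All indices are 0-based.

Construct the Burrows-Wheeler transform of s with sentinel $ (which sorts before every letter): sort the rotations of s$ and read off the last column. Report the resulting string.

fedcfbac$decccbd

rank  rotation          last
    0  $ceddbcceacdfcbf  f
    1  acdfcbf$ceddbcce  e
    2  bcceacdfcbf$cedd  d
    3  bf$ceddbcceacdfc  c
    4  cbf$ceddbcceacdf  f
    5  cceacdfcbf$ceddb  b
    6  cdfcbf$ceddbccea  a
    7  ceacdfcbf$ceddbc  c
    8  ceddbcceacdfcbf$  $
    9  dbcceacdfcbf$ced  d
   10  ddbcceacdfcbf$ce  e
   11  dfcbf$ceddbcceac  c
   12  eacdfcbf$ceddbcc  c
   13  eddbcceacdfcbf$c  c
   14  f$ceddbcceacdfcb  b
   15  fcbf$ceddbcceacd  d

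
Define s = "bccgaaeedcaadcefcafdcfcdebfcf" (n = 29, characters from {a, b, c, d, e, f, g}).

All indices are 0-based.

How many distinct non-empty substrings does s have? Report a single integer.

406

rank | idx | suffix
   0 |  10 | aadcefcafdcfcdebfcf
   1 |   4 | aaeedcaadcefcafdcfcdebfcf
   2 |  11 | adcefcafdcfcdebfcf
   3 |   5 | aeedcaadcefcafdcfcdebfcf
   4 |  17 | afdcfcdebfcf
   5 |   0 | bccgaaeedcaadcefcafdcfcdebfcf
   6 |  25 | bfcf
   7 |   9 | caadcefcafdcfcdebfcf
   8 |  16 | cafdcfcdebfcf
   9 |   1 | ccgaaeedcaadcefcafdcfcdebfcf
  10 |  22 | cdebfcf
  11 |  13 | cefcafdcfcdebfcf
  12 |  27 | cf
  13 |  20 | cfcdebfcf
  14 |   2 | cgaaeedcaadcefcafdcfcdebfcf
  15 |   8 | dcaadcefcafdcfcdebfcf
  16 |  12 | dcefcafdcfcdebfcf
  17 |  19 | dcfcdebfcf
  18 |  23 | debfcf
  19 |  24 | ebfcf
  20 |   7 | edcaadcefcafdcfcdebfcf
  21 |   6 | eedcaadcefcafdcfcdebfcf
  22 |  14 | efcafdcfcdebfcf
  23 |  28 | f
  24 |  15 | fcafdcfcdebfcf
  25 |  21 | fcdebfcf
  26 |  26 | fcf
  27 |  18 | fdcfcdebfcf
  28 |   3 | gaaeedcaadcefcafdcfcdebfcf

SA = [10, 4, 11, 5, 17, 0, 25, 9, 16, 1, 22, 13, 27, 20, 2, 8, 12, 19, 23, 24, 7, 6, 14, 28, 15, 21, 26, 18, 3]
i: (SA[i-1],SA[i]) lcp shared
  1: (10,4) 2 'aa'
  2: (4,11) 1 'a'
  3: (11,5) 1 'a'
  4: (5,17) 1 'a'
  5: (17,0) 0 ''
  6: (0,25) 1 'b'
  7: (25,9) 0 ''
  8: (9,16) 2 'ca'
  9: (16,1) 1 'c'
  10: (1,22) 1 'c'
  11: (22,13) 1 'c'
  12: (13,27) 1 'c'
  13: (27,20) 2 'cf'
  14: (20,2) 1 'c'
  15: (2,8) 0 ''
  16: (8,12) 2 'dc'
  17: (12,19) 2 'dc'
  18: (19,23) 1 'd'
  19: (23,24) 0 ''
  20: (24,7) 1 'e'
  21: (7,6) 1 'e'
  22: (6,14) 1 'e'
  23: (14,28) 0 ''
  24: (28,15) 1 'f'
  25: (15,21) 2 'fc'
  26: (21,26) 2 'fc'
  27: (26,18) 1 'f'
  28: (18,3) 0 ''

n(n+1)/2 = 29·30/2 = 435
Σ LCP = 0 + 2 + 1 + 1 + 1 + 0 + 1 + 0 + 2 + 1 + 1 + 1 + 1 + 2 + 1 + 0 + 2 + 2 + 1 + 0 + 1 + 1 + 1 + 0 + 1 + 2 + 2 + 1 + 0 = 29
distinct = 435 − 29 = 406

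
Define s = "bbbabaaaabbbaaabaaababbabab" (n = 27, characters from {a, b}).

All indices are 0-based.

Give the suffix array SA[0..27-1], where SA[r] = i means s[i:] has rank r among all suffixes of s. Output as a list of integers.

rank | idx | suffix
   0 |   5 | aaaabbbaaabaaababbabab
   1 |  12 | aaabaaababbabab
   2 |  16 | aaababbabab
   3 |   6 | aaabbbaaabaaababbabab
   4 |  13 | aabaaababbabab
   5 |  17 | aababbabab
   6 |   7 | aabbbaaabaaababbabab
   7 |  25 | ab
   8 |   3 | abaaaabbbaaabaaababbabab
   9 |  14 | abaaababbabab
  10 |  23 | abab
  11 |  18 | ababbabab
  12 |  20 | abbabab
  13 |   8 | abbbaaabaaababbabab
  14 |  26 | b
  15 |   4 | baaaabbbaaabaaababbabab
  16 |  11 | baaabaaababbabab
  17 |  15 | baaababbabab
  18 |  24 | bab
  19 |   2 | babaaaabbbaaabaaababbabab
  20 |  22 | babab
  21 |  19 | babbabab
  22 |  10 | bbaaabaaababbabab
  23 |   1 | bbabaaaabbbaaabaaababbabab
  24 |  21 | bbabab
  25 |   9 | bbbaaabaaababbabab
  26 |   0 | bbbabaaaabbbaaabaaababbabab

[5, 12, 16, 6, 13, 17, 7, 25, 3, 14, 23, 18, 20, 8, 26, 4, 11, 15, 24, 2, 22, 19, 10, 1, 21, 9, 0]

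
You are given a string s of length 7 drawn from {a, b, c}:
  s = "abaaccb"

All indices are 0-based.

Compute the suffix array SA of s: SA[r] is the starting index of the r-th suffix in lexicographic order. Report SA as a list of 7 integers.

rank | idx | suffix
   0 |   2 | aaccb
   1 |   0 | abaaccb
   2 |   3 | accb
   3 |   6 | b
   4 |   1 | baaccb
   5 |   5 | cb
   6 |   4 | ccb

[2, 0, 3, 6, 1, 5, 4]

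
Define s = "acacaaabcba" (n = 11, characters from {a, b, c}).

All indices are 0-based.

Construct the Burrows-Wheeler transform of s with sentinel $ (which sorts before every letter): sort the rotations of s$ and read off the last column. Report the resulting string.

rank  rotation      last
    0  $acacaaabcba  a
    1  a$acacaaabcb  b
    2  aaabcba$acac  c
    3  aabcba$acaca  a
    4  abcba$acacaa  a
    5  acaaabcba$ac  c
    6  acacaaabcba$  $
    7  ba$acacaaabc  c
    8  bcba$acacaaa  a
    9  caaabcba$aca  a
   10  cacaaabcba$a  a
   11  cba$acacaaab  b

abcaac$caaab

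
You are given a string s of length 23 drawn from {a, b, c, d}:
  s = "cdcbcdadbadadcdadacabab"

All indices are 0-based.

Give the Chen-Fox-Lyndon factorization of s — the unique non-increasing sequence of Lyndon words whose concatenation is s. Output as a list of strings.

["cd", "c", "bcd", "adb", "adadcd", "ad", "ac", "ab", "ab"]

emit factor 1: 'cd' (i=0, period=2)
emit factor 2: 'c' (i=2, period=1)
emit factor 3: 'bcd' (i=3, period=3)
emit factor 4: 'adb' (i=6, period=3)
emit factor 5: 'adadcd' (i=9, period=6)
emit factor 6: 'ad' (i=15, period=2)
emit factor 7: 'ac' (i=17, period=2)
emit factor 8: 'ab' (i=19, period=2)
emit factor 9: 'ab' (i=21, period=2)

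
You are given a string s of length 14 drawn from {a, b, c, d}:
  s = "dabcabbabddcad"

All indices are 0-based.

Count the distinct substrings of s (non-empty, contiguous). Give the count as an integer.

rank→(start, suffix):
  0 → (4, 'abbabddcad')
  1 → (1, 'abcabbabddcad')
  2 → (7, 'abddcad')
  3 → (12, 'ad')
  4 → (6, 'babddcad')
  5 → (5, 'bbabddcad')
  6 → (2, 'bcabbabddcad')
  7 → (8, 'bddcad')
  8 → (3, 'cabbabddcad')
  9 → (11, 'cad')
  10 → (13, 'd')
  11 → (0, 'dabcabbabddcad')
  12 → (10, 'dcad')
  13 → (9, 'ddcad')

SA = [4, 1, 7, 12, 6, 5, 2, 8, 3, 11, 13, 0, 10, 9]
i: (SA[i-1],SA[i]) lcp shared
  1: (4,1) 2 'ab'
  2: (1,7) 2 'ab'
  3: (7,12) 1 'a'
  4: (12,6) 0 ''
  5: (6,5) 1 'b'
  6: (5,2) 1 'b'
  7: (2,8) 1 'b'
  8: (8,3) 0 ''
  9: (3,11) 2 'ca'
  10: (11,13) 0 ''
  11: (13,0) 1 'd'
  12: (0,10) 1 'd'
  13: (10,9) 1 'd'

n(n+1)/2 = 14·15/2 = 105
Σ LCP = 0 + 2 + 2 + 1 + 0 + 1 + 1 + 1 + 0 + 2 + 0 + 1 + 1 + 1 = 13
distinct = 105 − 13 = 92

92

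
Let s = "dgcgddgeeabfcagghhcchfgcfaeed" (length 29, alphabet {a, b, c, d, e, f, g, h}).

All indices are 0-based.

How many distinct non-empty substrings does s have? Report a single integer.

411

sorted suffixes:
  #0 SA[0]=9  'abfcagghhcchfgcfaeed'
  #1 SA[1]=25  'aeed'
  #2 SA[2]=13  'agghhcchfgcfaeed'
  #3 SA[3]=10  'bfcagghhcchfgcfaeed'
  #4 SA[4]=12  'cagghhcchfgcfaeed'
  #5 SA[5]=18  'cchfgcfaeed'
  #6 SA[6]=23  'cfaeed'
  #7 SA[7]=2  'cgddgeeabfcagghhcchfgcfaeed'
  #8 SA[8]=19  'chfgcfaeed'
  #9 SA[9]=28  'd'
  #10 SA[10]=4  'ddgeeabfcagghhcchfgcfaeed'
  #11 SA[11]=0  'dgcgddgeeabfcagghhcchfgcfaeed'
  #12 SA[12]=5  'dgeeabfcagghhcchfgcfaeed'
  #13 SA[13]=8  'eabfcagghhcchfgcfaeed'
  #14 SA[14]=27  'ed'
  #15 SA[15]=7  'eeabfcagghhcchfgcfaeed'
  #16 SA[16]=26  'eed'
  #17 SA[17]=24  'faeed'
  #18 SA[18]=11  'fcagghhcchfgcfaeed'
  #19 SA[19]=21  'fgcfaeed'
  #20 SA[20]=22  'gcfaeed'
  #21 SA[21]=1  'gcgddgeeabfcagghhcchfgcfaeed'
  #22 SA[22]=3  'gddgeeabfcagghhcchfgcfaeed'
  #23 SA[23]=6  'geeabfcagghhcchfgcfaeed'
  #24 SA[24]=14  'gghhcchfgcfaeed'
  #25 SA[25]=15  'ghhcchfgcfaeed'
  #26 SA[26]=17  'hcchfgcfaeed'
  #27 SA[27]=20  'hfgcfaeed'
  #28 SA[28]=16  'hhcchfgcfaeed'

SA = [9, 25, 13, 10, 12, 18, 23, 2, 19, 28, 4, 0, 5, 8, 27, 7, 26, 24, 11, 21, 22, 1, 3, 6, 14, 15, 17, 20, 16]
i: (SA[i-1],SA[i]) lcp shared
  1: (9,25) 1 'a'
  2: (25,13) 1 'a'
  3: (13,10) 0 ''
  4: (10,12) 0 ''
  5: (12,18) 1 'c'
  6: (18,23) 1 'c'
  7: (23,2) 1 'c'
  8: (2,19) 1 'c'
  9: (19,28) 0 ''
  10: (28,4) 1 'd'
  11: (4,0) 1 'd'
  12: (0,5) 2 'dg'
  13: (5,8) 0 ''
  14: (8,27) 1 'e'
  15: (27,7) 1 'e'
  16: (7,26) 2 'ee'
  17: (26,24) 0 ''
  18: (24,11) 1 'f'
  19: (11,21) 1 'f'
  20: (21,22) 0 ''
  21: (22,1) 2 'gc'
  22: (1,3) 1 'g'
  23: (3,6) 1 'g'
  24: (6,14) 1 'g'
  25: (14,15) 1 'g'
  26: (15,17) 0 ''
  27: (17,20) 1 'h'
  28: (20,16) 1 'h'

n(n+1)/2 = 29·30/2 = 435
Σ LCP = 0 + 1 + 1 + 0 + 0 + 1 + 1 + 1 + 1 + 0 + 1 + 1 + 2 + 0 + 1 + 1 + 2 + 0 + 1 + 1 + 0 + 2 + 1 + 1 + 1 + 1 + 0 + 1 + 1 = 24
distinct = 435 − 24 = 411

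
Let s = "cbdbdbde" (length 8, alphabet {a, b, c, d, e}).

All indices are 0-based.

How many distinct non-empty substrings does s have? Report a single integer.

rank→(start, suffix):
  0 → (1, 'bdbdbde')
  1 → (3, 'bdbde')
  2 → (5, 'bde')
  3 → (0, 'cbdbdbde')
  4 → (2, 'dbdbde')
  5 → (4, 'dbde')
  6 → (6, 'de')
  7 → (7, 'e')

SA = [1, 3, 5, 0, 2, 4, 6, 7]
i: (SA[i-1],SA[i]) lcp shared
  1: (1,3) 4 'bdbd'
  2: (3,5) 2 'bd'
  3: (5,0) 0 ''
  4: (0,2) 0 ''
  5: (2,4) 3 'dbd'
  6: (4,6) 1 'd'
  7: (6,7) 0 ''

n(n+1)/2 = 8·9/2 = 36
Σ LCP = 0 + 4 + 2 + 0 + 0 + 3 + 1 + 0 = 10
distinct = 36 − 10 = 26

26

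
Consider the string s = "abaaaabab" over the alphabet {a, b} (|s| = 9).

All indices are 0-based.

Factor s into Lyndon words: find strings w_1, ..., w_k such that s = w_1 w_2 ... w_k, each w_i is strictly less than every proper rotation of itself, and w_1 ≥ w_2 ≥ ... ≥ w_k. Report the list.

["ab", "aaaabab"]

emit factor 1: 'ab' (i=0, period=2)
emit factor 2: 'aaaabab' (i=2, period=7)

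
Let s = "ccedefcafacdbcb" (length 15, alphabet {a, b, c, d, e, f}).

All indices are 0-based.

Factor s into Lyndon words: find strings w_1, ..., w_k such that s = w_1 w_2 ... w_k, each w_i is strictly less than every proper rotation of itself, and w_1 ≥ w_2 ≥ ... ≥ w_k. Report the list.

["ccedef", "c", "af", "acdbcb"]

emit factor 1: 'ccedef' (i=0, period=6)
emit factor 2: 'c' (i=6, period=1)
emit factor 3: 'af' (i=7, period=2)
emit factor 4: 'acdbcb' (i=9, period=6)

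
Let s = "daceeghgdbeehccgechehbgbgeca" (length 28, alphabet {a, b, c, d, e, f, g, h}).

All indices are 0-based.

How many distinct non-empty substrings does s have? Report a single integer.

379

rank | idx | suffix
   0 |  27 | a
   1 |   1 | aceeghgdbeehccgechehbgbgeca
   2 |   9 | beehccgechehbgbgeca
   3 |  21 | bgbgeca
   4 |  23 | bgeca
   5 |  26 | ca
   6 |  13 | ccgechehbgbgeca
   7 |   2 | ceeghgdbeehccgechehbgbgeca
   8 |  14 | cgechehbgbgeca
   9 |  17 | chehbgbgeca
  10 |   0 | daceeghgdbeehccgechehbgbgeca
  11 |   8 | dbeehccgechehbgbgeca
  12 |  25 | eca
  13 |  16 | echehbgbgeca
  14 |   3 | eeghgdbeehccgechehbgbgeca
  15 |  10 | eehccgechehbgbgeca
  16 |   4 | eghgdbeehccgechehbgbgeca
  17 |  19 | ehbgbgeca
  18 |  11 | ehccgechehbgbgeca
  19 |  22 | gbgeca
  20 |   7 | gdbeehccgechehbgbgeca
  21 |  24 | geca
  22 |  15 | gechehbgbgeca
  23 |   5 | ghgdbeehccgechehbgbgeca
  24 |  20 | hbgbgeca
  25 |  12 | hccgechehbgbgeca
  26 |  18 | hehbgbgeca
  27 |   6 | hgdbeehccgechehbgbgeca

SA = [27, 1, 9, 21, 23, 26, 13, 2, 14, 17, 0, 8, 25, 16, 3, 10, 4, 19, 11, 22, 7, 24, 15, 5, 20, 12, 18, 6]
[i] adj suffixes → lcp
  [1] 27/1 → 1 ('a')
  [2] 1/9 → 0 ('')
  [3] 9/21 → 1 ('b')
  [4] 21/23 → 2 ('bg')
  [5] 23/26 → 0 ('')
  [6] 26/13 → 1 ('c')
  [7] 13/2 → 1 ('c')
  [8] 2/14 → 1 ('c')
  [9] 14/17 → 1 ('c')
  [10] 17/0 → 0 ('')
  [11] 0/8 → 1 ('d')
  [12] 8/25 → 0 ('')
  [13] 25/16 → 2 ('ec')
  [14] 16/3 → 1 ('e')
  [15] 3/10 → 2 ('ee')
  [16] 10/4 → 1 ('e')
  [17] 4/19 → 1 ('e')
  [18] 19/11 → 2 ('eh')
  [19] 11/22 → 0 ('')
  [20] 22/7 → 1 ('g')
  [21] 7/24 → 1 ('g')
  [22] 24/15 → 3 ('gec')
  [23] 15/5 → 1 ('g')
  [24] 5/20 → 0 ('')
  [25] 20/12 → 1 ('h')
  [26] 12/18 → 1 ('h')
  [27] 18/6 → 1 ('h')

n(n+1)/2 = 28·29/2 = 406
Σ LCP = 0 + 1 + 0 + 1 + 2 + 0 + 1 + 1 + 1 + 1 + 0 + 1 + 0 + 2 + 1 + 2 + 1 + 1 + 2 + 0 + 1 + 1 + 3 + 1 + 0 + 1 + 1 + 1 = 27
distinct = 406 − 27 = 379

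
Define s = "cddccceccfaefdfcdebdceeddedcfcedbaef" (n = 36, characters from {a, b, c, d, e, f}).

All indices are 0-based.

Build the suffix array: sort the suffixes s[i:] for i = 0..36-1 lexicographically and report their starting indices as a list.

rank→(start, suffix):
  0 → (33, 'aef')
  1 → (10, 'aefdfcdebdceeddedcfcedbaef')
  2 → (32, 'baef')
  3 → (18, 'bdceeddedcfcedbaef')
  4 → (3, 'ccceccfaefdfcdebdceeddedcfcedbaef')
  5 → (4, 'cceccfaefdfcdebdceeddedcfcedbaef')
  6 → (7, 'ccfaefdfcdebdceeddedcfcedbaef')
  7 → (0, 'cddccceccfaefdfcdebdceeddedcfcedbaef')
  8 → (15, 'cdebdceeddedcfcedbaef')
  9 → (5, 'ceccfaefdfcdebdceeddedcfcedbaef')
  10 → (29, 'cedbaef')
  11 → (20, 'ceeddedcfcedbaef')
  12 → (8, 'cfaefdfcdebdceeddedcfcedbaef')
  13 → (27, 'cfcedbaef')
  14 → (31, 'dbaef')
  15 → (2, 'dccceccfaefdfcdebdceeddedcfcedbaef')
  16 → (19, 'dceeddedcfcedbaef')
  17 → (26, 'dcfcedbaef')
  18 → (1, 'ddccceccfaefdfcdebdceeddedcfcedbaef')
  19 → (23, 'ddedcfcedbaef')
  20 → (16, 'debdceeddedcfcedbaef')
  21 → (24, 'dedcfcedbaef')
  22 → (13, 'dfcdebdceeddedcfcedbaef')
  23 → (17, 'ebdceeddedcfcedbaef')
  24 → (6, 'eccfaefdfcdebdceeddedcfcedbaef')
  25 → (30, 'edbaef')
  26 → (25, 'edcfcedbaef')
  27 → (22, 'eddedcfcedbaef')
  28 → (21, 'eeddedcfcedbaef')
  29 → (34, 'ef')
  30 → (11, 'efdfcdebdceeddedcfcedbaef')
  31 → (35, 'f')
  32 → (9, 'faefdfcdebdceeddedcfcedbaef')
  33 → (14, 'fcdebdceeddedcfcedbaef')
  34 → (28, 'fcedbaef')
  35 → (12, 'fdfcdebdceeddedcfcedbaef')

[33, 10, 32, 18, 3, 4, 7, 0, 15, 5, 29, 20, 8, 27, 31, 2, 19, 26, 1, 23, 16, 24, 13, 17, 6, 30, 25, 22, 21, 34, 11, 35, 9, 14, 28, 12]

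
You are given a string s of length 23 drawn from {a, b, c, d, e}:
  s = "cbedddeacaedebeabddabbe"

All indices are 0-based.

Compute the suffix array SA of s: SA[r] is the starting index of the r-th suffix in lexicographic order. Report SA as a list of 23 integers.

[19, 15, 7, 9, 20, 16, 21, 13, 1, 8, 0, 18, 17, 3, 4, 5, 11, 22, 14, 6, 12, 2, 10]

rank | idx | suffix
   0 |  19 | abbe
   1 |  15 | abddabbe
   2 |   7 | acaedebeabddabbe
   3 |   9 | aedebeabddabbe
   4 |  20 | bbe
   5 |  16 | bddabbe
   6 |  21 | be
   7 |  13 | beabddabbe
   8 |   1 | bedddeacaedebeabddabbe
   9 |   8 | caedebeabddabbe
  10 |   0 | cbedddeacaedebeabddabbe
  11 |  18 | dabbe
  12 |  17 | ddabbe
  13 |   3 | dddeacaedebeabddabbe
  14 |   4 | ddeacaedebeabddabbe
  15 |   5 | deacaedebeabddabbe
  16 |  11 | debeabddabbe
  17 |  22 | e
  18 |  14 | eabddabbe
  19 |   6 | eacaedebeabddabbe
  20 |  12 | ebeabddabbe
  21 |   2 | edddeacaedebeabddabbe
  22 |  10 | edebeabddabbe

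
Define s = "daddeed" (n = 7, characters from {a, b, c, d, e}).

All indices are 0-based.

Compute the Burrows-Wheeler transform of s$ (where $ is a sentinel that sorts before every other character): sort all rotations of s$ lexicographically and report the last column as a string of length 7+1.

rank  rotation  last
    0  $daddeed  d
    1  addeed$d  d
    2  d$daddee  e
    3  daddeed$  $
    4  ddeed$da  a
    5  deed$dad  d
    6  ed$dadde  e
    7  eed$dadd  d

dde$aded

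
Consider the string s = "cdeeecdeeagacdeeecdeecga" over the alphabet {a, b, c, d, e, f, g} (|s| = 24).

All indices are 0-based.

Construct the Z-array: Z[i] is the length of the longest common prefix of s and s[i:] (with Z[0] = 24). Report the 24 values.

[24, 0, 0, 0, 0, 4, 0, 0, 0, 0, 0, 0, 9, 0, 0, 0, 0, 4, 0, 0, 0, 1, 0, 0]

Z[0]=24
i=1: i≥r, start 0; Z[1]=0
i=2: i≥r, start 0; Z[2]=0
i=3: i≥r, start 0; Z[3]=0
i=4: i≥r, start 0; Z[4]=0
i=5: i≥r, start 0; Z[5]=4 scan→box=[5,9)
i=6: min(r-i=3, Z[1]=0)=0; Z[6]=0
i=7: min(r-i=2, Z[2]=0)=0; Z[7]=0
i=8: min(r-i=1, Z[3]=0)=0; Z[8]=0
i=9: i≥r, start 0; Z[9]=0
i=10: i≥r, start 0; Z[10]=0
i=11: i≥r, start 0; Z[11]=0
i=12: i≥r, start 0; Z[12]=9 scan→box=[12,21)
i=13: min(r-i=8, Z[1]=0)=0; Z[13]=0
i=14: min(r-i=7, Z[2]=0)=0; Z[14]=0
i=15: min(r-i=6, Z[3]=0)=0; Z[15]=0
i=16: min(r-i=5, Z[4]=0)=0; Z[16]=0
i=17: min(r-i=4, Z[5]=4)=4; Z[17]=4
i=18: min(r-i=3, Z[6]=0)=0; Z[18]=0
i=19: min(r-i=2, Z[7]=0)=0; Z[19]=0
i=20: min(r-i=1, Z[8]=0)=0; Z[20]=0
i=21: i≥r, start 0; Z[21]=1 scan→box=[21,22)
i=22: i≥r, start 0; Z[22]=0
i=23: i≥r, start 0; Z[23]=0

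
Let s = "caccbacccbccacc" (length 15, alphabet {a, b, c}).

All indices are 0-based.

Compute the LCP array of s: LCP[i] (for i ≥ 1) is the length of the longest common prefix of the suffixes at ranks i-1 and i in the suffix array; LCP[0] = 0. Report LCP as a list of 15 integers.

[0, 3, 3, 0, 1, 0, 1, 4, 1, 2, 1, 2, 2, 3, 2]

rank | idx | suffix
   0 |  12 | acc
   1 |   1 | accbacccbccacc
   2 |   5 | acccbccacc
   3 |   4 | bacccbccacc
   4 |   9 | bccacc
   5 |  14 | c
   6 |  11 | cacc
   7 |   0 | caccbacccbccacc
   8 |   3 | cbacccbccacc
   9 |   8 | cbccacc
  10 |  13 | cc
  11 |  10 | ccacc
  12 |   2 | ccbacccbccacc
  13 |   7 | ccbccacc
  14 |   6 | cccbccacc

SA = [12, 1, 5, 4, 9, 14, 11, 0, 3, 8, 13, 10, 2, 7, 6]
i: (SA[i-1],SA[i]) lcp shared
  1: (12,1) 3 'acc'
  2: (1,5) 3 'acc'
  3: (5,4) 0 ''
  4: (4,9) 1 'b'
  5: (9,14) 0 ''
  6: (14,11) 1 'c'
  7: (11,0) 4 'cacc'
  8: (0,3) 1 'c'
  9: (3,8) 2 'cb'
  10: (8,13) 1 'c'
  11: (13,10) 2 'cc'
  12: (10,2) 2 'cc'
  13: (2,7) 3 'ccb'
  14: (7,6) 2 'cc'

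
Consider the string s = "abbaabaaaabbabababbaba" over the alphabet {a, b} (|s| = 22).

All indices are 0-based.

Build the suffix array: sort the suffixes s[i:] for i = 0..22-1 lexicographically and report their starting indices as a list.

[21, 6, 7, 3, 8, 19, 4, 12, 14, 0, 16, 9, 20, 5, 2, 18, 11, 13, 15, 1, 17, 10]

rank→(start, suffix):
  0 → (21, 'a')
  1 → (6, 'aaaabbabababbaba')
  2 → (7, 'aaabbabababbaba')
  3 → (3, 'aabaaaabbabababbaba')
  4 → (8, 'aabbabababbaba')
  5 → (19, 'aba')
  6 → (4, 'abaaaabbabababbaba')
  7 → (12, 'abababbaba')
  8 → (14, 'ababbaba')
  9 → (0, 'abbaabaaaabbabababbaba')
  10 → (16, 'abbaba')
  11 → (9, 'abbabababbaba')
  12 → (20, 'ba')
  13 → (5, 'baaaabbabababbaba')
  14 → (2, 'baabaaaabbabababbaba')
  15 → (18, 'baba')
  16 → (11, 'babababbaba')
  17 → (13, 'bababbaba')
  18 → (15, 'babbaba')
  19 → (1, 'bbaabaaaabbabababbaba')
  20 → (17, 'bbaba')
  21 → (10, 'bbabababbaba')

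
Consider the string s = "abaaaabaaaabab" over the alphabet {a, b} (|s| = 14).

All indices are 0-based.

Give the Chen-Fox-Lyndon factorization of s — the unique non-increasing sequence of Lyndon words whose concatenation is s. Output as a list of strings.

["ab", "aaaabaaaabab"]

emit factor 1: 'ab' (i=0, period=2)
emit factor 2: 'aaaabaaaabab' (i=2, period=12)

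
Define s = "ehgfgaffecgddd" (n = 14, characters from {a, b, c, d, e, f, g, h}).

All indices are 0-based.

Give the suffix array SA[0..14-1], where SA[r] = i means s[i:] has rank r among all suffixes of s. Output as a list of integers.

[5, 9, 13, 12, 11, 8, 0, 7, 6, 3, 4, 10, 2, 1]

rank→(start, suffix):
  0 → (5, 'affecgddd')
  1 → (9, 'cgddd')
  2 → (13, 'd')
  3 → (12, 'dd')
  4 → (11, 'ddd')
  5 → (8, 'ecgddd')
  6 → (0, 'ehgfgaffecgddd')
  7 → (7, 'fecgddd')
  8 → (6, 'ffecgddd')
  9 → (3, 'fgaffecgddd')
  10 → (4, 'gaffecgddd')
  11 → (10, 'gddd')
  12 → (2, 'gfgaffecgddd')
  13 → (1, 'hgfgaffecgddd')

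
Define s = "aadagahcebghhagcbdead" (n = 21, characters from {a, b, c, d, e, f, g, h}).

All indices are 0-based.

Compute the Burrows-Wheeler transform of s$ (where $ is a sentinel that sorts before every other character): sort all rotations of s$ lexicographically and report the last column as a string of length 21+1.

d$eadhgceghaabdcaabhag

rank  rotation                last
    0  $aadagahcebghhagcbdead  d
    1  aadagahcebghhagcbdead$  $
    2  ad$aadagahcebghhagcbde  e
    3  adagahcebghhagcbdead$a  a
    4  agahcebghhagcbdead$aad  d
    5  agcbdead$aadagahcebghh  h
    6  ahcebghhagcbdead$aadag  g
    7  bdead$aadagahcebghhagc  c
    8  bghhagcbdead$aadagahce  e
    9  cbdead$aadagahcebghhag  g
   10  cebghhagcbdead$aadagah  h
   11  d$aadagahcebghhagcbdea  a
   12  dagahcebghhagcbdead$aa  a
   13  dead$aadagahcebghhagcb  b
   14  ead$aadagahcebghhagcbd  d
   15  ebghhagcbdead$aadagahc  c
   16  gahcebghhagcbdead$aada  a
   17  gcbdead$aadagahcebghha  a
   18  ghhagcbdead$aadagahceb  b
   19  hagcbdead$aadagahcebgh  h
   20  hcebghhagcbdead$aadaga  a
   21  hhagcbdead$aadagahcebg  g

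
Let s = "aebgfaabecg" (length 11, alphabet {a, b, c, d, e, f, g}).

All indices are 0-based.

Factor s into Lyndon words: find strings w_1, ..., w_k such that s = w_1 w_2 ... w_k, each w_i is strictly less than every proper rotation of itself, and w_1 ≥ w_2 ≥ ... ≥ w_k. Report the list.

["aebgf", "aabecg"]

emit factor 1: 'aebgf' (i=0, period=5)
emit factor 2: 'aabecg' (i=5, period=6)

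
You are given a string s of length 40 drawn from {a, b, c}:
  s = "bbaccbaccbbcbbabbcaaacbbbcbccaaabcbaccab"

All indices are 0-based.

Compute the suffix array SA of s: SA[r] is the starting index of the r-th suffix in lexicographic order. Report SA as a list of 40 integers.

[29, 18, 30, 19, 38, 14, 31, 20, 35, 2, 6, 39, 13, 34, 1, 5, 12, 0, 22, 15, 9, 23, 16, 32, 10, 24, 26, 28, 17, 37, 33, 4, 11, 21, 8, 25, 27, 36, 3, 7]

sorted suffixes:
  #0 SA[0]=29  'aaabcbaccab'
  #1 SA[1]=18  'aaacbbbcbccaaabcbaccab'
  #2 SA[2]=30  'aabcbaccab'
  #3 SA[3]=19  'aacbbbcbccaaabcbaccab'
  #4 SA[4]=38  'ab'
  #5 SA[5]=14  'abbcaaacbbbcbccaaabcbaccab'
  #6 SA[6]=31  'abcbaccab'
  #7 SA[7]=20  'acbbbcbccaaabcbaccab'
  #8 SA[8]=35  'accab'
  #9 SA[9]=2  'accbaccbbcbbabbcaaacbbbcbccaaabcbaccab'
  #10 SA[10]=6  'accbbcbbabbcaaacbbbcbccaaabcbaccab'
  #11 SA[11]=39  'b'
  #12 SA[12]=13  'babbcaaacbbbcbccaaabcbaccab'
  #13 SA[13]=34  'baccab'
  #14 SA[14]=1  'baccbaccbbcbbabbcaaacbbbcbccaaabcbaccab'
  #15 SA[15]=5  'baccbbcbbabbcaaacbbbcbccaaabcbaccab'
  #16 SA[16]=12  'bbabbcaaacbbbcbccaaabcbaccab'
  #17 SA[17]=0  'bbaccbaccbbcbbabbcaaacbbbcbccaaabcbaccab'
  #18 SA[18]=22  'bbbcbccaaabcbaccab'
  #19 SA[19]=15  'bbcaaacbbbcbccaaabcbaccab'
  #20 SA[20]=9  'bbcbbabbcaaacbbbcbccaaabcbaccab'
  #21 SA[21]=23  'bbcbccaaabcbaccab'
  #22 SA[22]=16  'bcaaacbbbcbccaaabcbaccab'
  #23 SA[23]=32  'bcbaccab'
  #24 SA[24]=10  'bcbbabbcaaacbbbcbccaaabcbaccab'
  #25 SA[25]=24  'bcbccaaabcbaccab'
  #26 SA[26]=26  'bccaaabcbaccab'
  #27 SA[27]=28  'caaabcbaccab'
  #28 SA[28]=17  'caaacbbbcbccaaabcbaccab'
  #29 SA[29]=37  'cab'
  #30 SA[30]=33  'cbaccab'
  #31 SA[31]=4  'cbaccbbcbbabbcaaacbbbcbccaaabcbaccab'
  #32 SA[32]=11  'cbbabbcaaacbbbcbccaaabcbaccab'
  #33 SA[33]=21  'cbbbcbccaaabcbaccab'
  #34 SA[34]=8  'cbbcbbabbcaaacbbbcbccaaabcbaccab'
  #35 SA[35]=25  'cbccaaabcbaccab'
  #36 SA[36]=27  'ccaaabcbaccab'
  #37 SA[37]=36  'ccab'
  #38 SA[38]=3  'ccbaccbbcbbabbcaaacbbbcbccaaabcbaccab'
  #39 SA[39]=7  'ccbbcbbabbcaaacbbbcbccaaabcbaccab'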